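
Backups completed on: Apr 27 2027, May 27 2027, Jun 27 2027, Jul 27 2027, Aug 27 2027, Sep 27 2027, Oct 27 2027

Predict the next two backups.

Nov 27 2027, Dec 27 2027

Each date is the 27th; the gaps (30, 31, 30, 31, 31, 30) track the month lengths.
The rule is the 27th of each month.
Next: November 2027 → Nov 27 2027.
December 2027: Dec 27 2027.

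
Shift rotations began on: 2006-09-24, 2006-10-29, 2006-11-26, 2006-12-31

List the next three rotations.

These are Sundays with 35, 28, 35-day gaps.
Each is the final Sunday of its month — 2006-10-29 is past the 28th, so '4th Sunday' doesn't fit.
January 2007 ends with Sunday 2007-01-28.
February 2007 ends with Sunday 2007-02-25.
Last Sunday of March 2007: 2007-03-25.

2007-01-28, 2007-02-25, 2007-03-25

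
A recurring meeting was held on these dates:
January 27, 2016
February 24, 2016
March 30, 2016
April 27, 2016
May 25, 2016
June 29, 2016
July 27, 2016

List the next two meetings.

All Wednesdays; the gaps (28, 35, 28, 28, 35, 28) vary with month length.
This is the last Wednesday of each month.
Last Wednesday of August 2016: August 31, 2016.
Last Wednesday of September 2016: September 28, 2016.

August 31, 2016; September 28, 2016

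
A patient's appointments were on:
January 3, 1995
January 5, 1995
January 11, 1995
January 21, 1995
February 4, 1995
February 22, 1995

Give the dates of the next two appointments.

Gaps: 2, 6, 10, 14, 18 days — each gap is 4 larger than the previous one.
Next gap: 22 days. February 22, 1995 + 22 days = March 16, 1995.
Next gap: 26 days. March 16, 1995 + 26 days = April 11, 1995.

March 16, 1995; April 11, 1995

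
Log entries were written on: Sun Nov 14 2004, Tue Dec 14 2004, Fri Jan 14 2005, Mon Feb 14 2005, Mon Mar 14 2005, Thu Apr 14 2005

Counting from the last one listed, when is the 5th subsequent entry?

Wed Sep 14 2005

The day-of-month is always 14 (30, 31, 31, 28, 31 days between events).
So this recurs on the 14th of each month.
May 2005: Sat May 14 2005.
June 2005: Tue Jun 14 2005.
July 2005: Thu Jul 14 2005.
Next: August 2005 → Sun Aug 14 2005.
September 2005: Wed Sep 14 2005.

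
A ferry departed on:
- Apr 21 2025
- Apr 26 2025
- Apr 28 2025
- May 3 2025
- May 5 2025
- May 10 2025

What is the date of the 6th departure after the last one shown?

May 31 2025

The gap pattern 5, 2, 5, 2, 5 repeats every 2 events.
These are the Mondays and Saturdays of each week.
Next Monday: May 12 2025.
Next Saturday: May 17 2025.
The following Monday is May 19 2025.
Next Saturday: May 24 2025.
Next Monday: May 26 2025.
Next Saturday: May 31 2025.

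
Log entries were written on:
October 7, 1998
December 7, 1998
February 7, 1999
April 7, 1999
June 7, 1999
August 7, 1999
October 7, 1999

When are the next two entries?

December 7, 1999; February 7, 2000

Each date is the 7th; the gaps (61, 62, 59, 61, 61, 61) track the month lengths.
The rule is the 7th of every 2 months.
December 1999: December 7, 1999.
Next: February 2000 → February 7, 2000.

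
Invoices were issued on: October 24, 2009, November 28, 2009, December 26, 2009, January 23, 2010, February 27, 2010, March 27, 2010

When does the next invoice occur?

April 24, 2010

Gaps: 35, 28, 28, 35, 28 days — a mix of 28 and 35. Every date is a Saturday.
Each is the 4th Saturday of its month.
4th Saturday of April 2010: April 24, 2010.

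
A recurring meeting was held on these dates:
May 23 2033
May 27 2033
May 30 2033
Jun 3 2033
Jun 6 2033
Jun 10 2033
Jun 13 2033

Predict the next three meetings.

Gaps: 4, 3, 4, 3, 4, 3 days — not constant, but cyclic with period 2.
The events fall on every Monday and Friday.
The following Friday is Jun 17 2033.
Next Monday: Jun 20 2033.
Next Friday: Jun 24 2033.

Jun 17 2033, Jun 20 2033, Jun 24 2033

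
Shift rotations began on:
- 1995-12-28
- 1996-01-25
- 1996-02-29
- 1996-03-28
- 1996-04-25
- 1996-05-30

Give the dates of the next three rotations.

Every date is a Thursday; gaps 28, 35, 28, 28, 35 days.
Each is the last Thursday of its month (at least one falls on the 29th or later, ruling out '4th Thursday').
June 1996 ends with Thursday 1996-06-27.
Last Thursday of July 1996: 1996-07-25.
August 1996 ends with Thursday 1996-08-29.

1996-06-27, 1996-07-25, 1996-08-29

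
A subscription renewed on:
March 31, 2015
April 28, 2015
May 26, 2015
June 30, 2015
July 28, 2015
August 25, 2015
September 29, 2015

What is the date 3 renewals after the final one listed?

December 29, 2015

Every date is a Tuesday; gaps 28, 28, 35, 28, 28, 35 days.
Each is the last Tuesday of its month (at least one falls on the 29th or later, ruling out '4th Tuesday').
Last Tuesday of October 2015: October 27, 2015.
Last Tuesday of November 2015: November 24, 2015.
Last Tuesday of December 2015: December 29, 2015.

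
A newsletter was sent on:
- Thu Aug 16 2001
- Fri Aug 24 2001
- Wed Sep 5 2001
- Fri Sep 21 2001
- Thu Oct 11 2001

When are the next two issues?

Sun Nov 4 2001, Sun Dec 2 2001

Intervals are 8, 12, 16, 20 days — an arithmetic progression with common difference 4.
Next gap: 24 days. Thu Oct 11 2001 + 24 days = Sun Nov 4 2001.
Next gap: 28 days. Sun Nov 4 2001 + 28 days = Sun Dec 2 2001.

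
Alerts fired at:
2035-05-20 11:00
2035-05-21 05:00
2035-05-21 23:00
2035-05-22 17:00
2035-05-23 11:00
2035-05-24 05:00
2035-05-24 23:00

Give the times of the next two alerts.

2035-05-25 17:00, 2035-05-26 11:00

Spacing: 18, 18, 18, 18, 18, 18 h — constant 18 h.
2035-05-24 23:00 + 18 h = 2035-05-25 17:00.
2035-05-25 17:00 + 18 h = 2035-05-26 11:00.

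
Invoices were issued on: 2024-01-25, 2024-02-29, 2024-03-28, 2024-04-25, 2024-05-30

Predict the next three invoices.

All Thursdays; the gaps (35, 28, 28, 35) vary with month length.
This is the last Thursday of each month.
Last Thursday of June 2024: 2024-06-27.
Last Thursday of July 2024: 2024-07-25.
Last Thursday of August 2024: 2024-08-29.

2024-06-27, 2024-07-25, 2024-08-29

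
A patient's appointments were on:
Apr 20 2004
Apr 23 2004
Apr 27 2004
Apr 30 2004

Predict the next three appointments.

May 4 2004, May 7 2004, May 11 2004

Gaps: 3, 4, 3 days — not constant, but cyclic with period 2.
The events fall on every Tuesday and Friday.
The following Tuesday is May 4 2004.
Next Friday: May 7 2004.
Next Tuesday: May 11 2004.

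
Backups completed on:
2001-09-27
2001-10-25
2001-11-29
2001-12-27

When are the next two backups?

Every date is a Thursday; gaps 28, 35, 28 days.
Each is the last Thursday of its month (at least one falls on the 29th or later, ruling out '4th Thursday').
January 2002 ends with Thursday 2002-01-31.
Last Thursday of February 2002: 2002-02-28.

2002-01-31, 2002-02-28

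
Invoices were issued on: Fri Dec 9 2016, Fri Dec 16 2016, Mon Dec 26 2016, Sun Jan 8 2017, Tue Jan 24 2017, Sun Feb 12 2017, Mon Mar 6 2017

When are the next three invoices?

Fri Mar 31 2017, Fri Apr 28 2017, Mon May 29 2017

The spacing grows by 3 each time: 7, 10, 13, 16, 19, 22 days.
Next gap: 25 days. Mon Mar 6 2017 + 25 days = Fri Mar 31 2017.
Next gap: 28 days. Fri Mar 31 2017 + 28 days = Fri Apr 28 2017.
Next gap: 31 days. Fri Apr 28 2017 + 31 days = Mon May 29 2017.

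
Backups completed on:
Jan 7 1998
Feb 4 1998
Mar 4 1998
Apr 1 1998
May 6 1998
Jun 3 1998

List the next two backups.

Jul 1 1998, Aug 5 1998

All dates are Wednesdays, 28, 28, 28, 35, 28 days apart.
Specifically, the 1st Wednesday of each month.
July 1998 — 1st Wednesday is Jul 1 1998.
1st Wednesday of August 1998: Aug 5 1998.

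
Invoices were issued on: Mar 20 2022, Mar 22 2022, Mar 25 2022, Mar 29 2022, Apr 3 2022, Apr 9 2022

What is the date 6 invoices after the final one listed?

The spacing grows by 1 each time: 2, 3, 4, 5, 6 days.
Next gap: 7 days. Apr 9 2022 + 7 days = Apr 16 2022.
Next gap: 8 days. Apr 16 2022 + 8 days = Apr 24 2022.
Next gap: 9 days. Apr 24 2022 + 9 days = May 3 2022.
Next gap: 10 days. May 3 2022 + 10 days = May 13 2022.
Next gap: 11 days. May 13 2022 + 11 days = May 24 2022.
Next gap: 12 days. May 24 2022 + 12 days = Jun 5 2022.

Jun 5 2022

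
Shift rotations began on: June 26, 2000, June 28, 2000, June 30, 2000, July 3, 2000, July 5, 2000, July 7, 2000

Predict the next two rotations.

The gap pattern 2, 2, 3, 2, 2 repeats every 3 events.
These are the Mondays, Wednesdays and Fridays of each week.
The following Monday is July 10, 2000.
Next Wednesday: July 12, 2000.

July 10, 2000; July 12, 2000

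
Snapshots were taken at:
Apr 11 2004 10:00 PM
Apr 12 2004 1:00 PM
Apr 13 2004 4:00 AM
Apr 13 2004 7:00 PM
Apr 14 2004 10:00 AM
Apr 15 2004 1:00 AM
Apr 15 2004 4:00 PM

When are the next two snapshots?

Apr 16 2004 7:00 AM, Apr 16 2004 10:00 PM

Gaps: 15, 15, 15, 15, 15, 15 hours — each event is 15 hours after the previous one.
Apr 15 2004 4:00 PM + 15 h = Apr 16 2004 7:00 AM.
Apr 16 2004 7:00 AM + 15 h = Apr 16 2004 10:00 PM.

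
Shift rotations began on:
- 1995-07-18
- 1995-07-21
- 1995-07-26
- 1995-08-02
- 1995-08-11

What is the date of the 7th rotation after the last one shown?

1995-12-08

Intervals are 3, 5, 7, 9 days — an arithmetic progression with common difference 2.
Next gap: 11 days. 1995-08-11 + 11 days = 1995-08-22.
Next gap: 13 days. 1995-08-22 + 13 days = 1995-09-04.
Next gap: 15 days. 1995-09-04 + 15 days = 1995-09-19.
Next gap: 17 days. 1995-09-19 + 17 days = 1995-10-06.
Next gap: 19 days. 1995-10-06 + 19 days = 1995-10-25.
Next gap: 21 days. 1995-10-25 + 21 days = 1995-11-15.
Next gap: 23 days. 1995-11-15 + 23 days = 1995-12-08.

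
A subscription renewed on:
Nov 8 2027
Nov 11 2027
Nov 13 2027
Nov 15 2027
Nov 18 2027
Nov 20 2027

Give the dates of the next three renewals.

Every event lands on a Monday or Thursday or Saturday (gaps cycle 3, 2, 2, 3, 2).
So the schedule is: every Monday, Thursday and Saturday.
Next Monday: Nov 22 2027.
Next Thursday: Nov 25 2027.
Next Saturday: Nov 27 2027.

Nov 22 2027, Nov 25 2027, Nov 27 2027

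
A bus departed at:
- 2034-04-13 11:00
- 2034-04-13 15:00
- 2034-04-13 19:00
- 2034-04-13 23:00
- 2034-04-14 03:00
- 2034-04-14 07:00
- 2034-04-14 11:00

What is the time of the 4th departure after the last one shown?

2034-04-15 03:00

Spacing: 4, 4, 4, 4, 4, 4 h — constant 4 h.
2034-04-14 11:00 + 4 h = 2034-04-14 15:00.
2034-04-14 15:00 + 4 h = 2034-04-14 19:00.
2034-04-14 19:00 + 4 h = 2034-04-14 23:00.
2034-04-14 23:00 + 4 h = 2034-04-15 03:00.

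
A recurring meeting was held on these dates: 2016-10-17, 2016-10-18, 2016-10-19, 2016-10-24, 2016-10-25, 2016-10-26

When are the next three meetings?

2016-10-31, 2016-11-01, 2016-11-02

Gaps: 1, 1, 5, 1, 1 days — not constant, but cyclic with period 3.
The events fall on every Monday, Tuesday and Wednesday.
The following Monday is 2016-10-31.
Next Tuesday: 2016-11-01.
Next Wednesday: 2016-11-02.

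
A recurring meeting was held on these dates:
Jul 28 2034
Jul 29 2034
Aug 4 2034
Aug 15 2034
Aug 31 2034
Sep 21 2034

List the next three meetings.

Oct 17 2034, Nov 17 2034, Dec 23 2034

Intervals are 1, 6, 11, 16, 21 days — an arithmetic progression with common difference 5.
Next gap: 26 days. Sep 21 2034 + 26 days = Oct 17 2034.
Next gap: 31 days. Oct 17 2034 + 31 days = Nov 17 2034.
Next gap: 36 days. Nov 17 2034 + 36 days = Dec 23 2034.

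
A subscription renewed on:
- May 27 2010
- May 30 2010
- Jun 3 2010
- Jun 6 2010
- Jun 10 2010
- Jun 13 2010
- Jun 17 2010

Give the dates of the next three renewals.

Jun 20 2010, Jun 24 2010, Jun 27 2010

Gaps: 3, 4, 3, 4, 3, 4 days — not constant, but cyclic with period 2.
The events fall on every Thursday and Sunday.
Next Sunday: Jun 20 2010.
The following Thursday is Jun 24 2010.
Next Sunday: Jun 27 2010.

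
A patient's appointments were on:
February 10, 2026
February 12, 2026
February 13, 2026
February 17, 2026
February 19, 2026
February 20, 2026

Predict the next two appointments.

February 24, 2026; February 26, 2026

Every event lands on a Tuesday or Thursday or Friday (gaps cycle 2, 1, 4, 2, 1).
So the schedule is: every Tuesday, Thursday and Friday.
The following Tuesday is February 24, 2026.
Next Thursday: February 26, 2026.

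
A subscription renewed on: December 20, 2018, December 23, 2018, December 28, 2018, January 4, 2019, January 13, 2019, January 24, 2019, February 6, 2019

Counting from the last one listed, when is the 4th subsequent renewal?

April 19, 2019

Intervals are 3, 5, 7, 9, 11, 13 days — an arithmetic progression with common difference 2.
Next gap: 15 days. February 6, 2019 + 15 days = February 21, 2019.
Next gap: 17 days. February 21, 2019 + 17 days = March 10, 2019.
Next gap: 19 days. March 10, 2019 + 19 days = March 29, 2019.
Next gap: 21 days. March 29, 2019 + 21 days = April 19, 2019.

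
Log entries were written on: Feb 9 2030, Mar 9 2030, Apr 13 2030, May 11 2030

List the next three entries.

Gaps: 28, 35, 28 days — a mix of 28 and 35. Every date is a Saturday.
Each is the 2nd Saturday of its month.
June 2030 — 2nd Saturday is Jun 8 2030.
July 2030 — 2nd Saturday is Jul 13 2030.
2nd Saturday of August 2030: Aug 10 2030.

Jun 8 2030, Jul 13 2030, Aug 10 2030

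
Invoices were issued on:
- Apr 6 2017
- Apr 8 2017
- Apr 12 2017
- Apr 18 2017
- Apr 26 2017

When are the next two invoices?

Intervals are 2, 4, 6, 8 days — an arithmetic progression with common difference 2.
Next gap: 10 days. Apr 26 2017 + 10 days = May 6 2017.
Next gap: 12 days. May 6 2017 + 12 days = May 18 2017.

May 6 2017, May 18 2017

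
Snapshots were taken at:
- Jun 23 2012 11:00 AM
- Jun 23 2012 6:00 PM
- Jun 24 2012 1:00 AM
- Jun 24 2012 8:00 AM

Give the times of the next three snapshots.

Jun 24 2012 3:00 PM, Jun 24 2012 10:00 PM, Jun 25 2012 5:00 AM

Spacing: 7, 7, 7 h — constant 7 h.
Jun 24 2012 8:00 AM + 7 h = Jun 24 2012 3:00 PM.
Jun 24 2012 3:00 PM + 7 h = Jun 24 2012 10:00 PM.
Jun 24 2012 10:00 PM + 7 h = Jun 25 2012 5:00 AM.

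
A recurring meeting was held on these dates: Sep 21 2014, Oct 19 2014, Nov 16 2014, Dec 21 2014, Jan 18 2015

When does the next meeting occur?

These are Sundays at 28- or 35-day spacing (28, 28, 35, 28).
The pattern: 3rd Sunday of the month.
3rd Sunday of February 2015: Feb 15 2015.

Feb 15 2015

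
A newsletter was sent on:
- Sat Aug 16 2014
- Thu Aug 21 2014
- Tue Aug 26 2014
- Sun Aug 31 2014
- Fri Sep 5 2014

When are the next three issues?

Gaps between consecutive events: 5, 5, 5, 5 days — a constant 5-day interval.
Fri Sep 5 2014 + 5 days = Wed Sep 10 2014.
Wed Sep 10 2014 + 5 days = Mon Sep 15 2014.
Mon Sep 15 2014 + 5 days = Sat Sep 20 2014.

Wed Sep 10 2014, Mon Sep 15 2014, Sat Sep 20 2014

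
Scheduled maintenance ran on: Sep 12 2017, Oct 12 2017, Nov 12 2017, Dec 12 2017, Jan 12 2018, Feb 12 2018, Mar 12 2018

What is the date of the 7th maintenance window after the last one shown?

Gaps: 30, 31, 30, 31, 31, 28 days — not constant. Every event is on the 12th of the month.
Pattern: the 12th of each month.
April 2018: Apr 12 2018.
May 2018: May 12 2018.
June 2018: Jun 12 2018.
Next: July 2018 → Jul 12 2018.
Next: August 2018 → Aug 12 2018.
Next: September 2018 → Sep 12 2018.
Next: October 2018 → Oct 12 2018.

Oct 12 2018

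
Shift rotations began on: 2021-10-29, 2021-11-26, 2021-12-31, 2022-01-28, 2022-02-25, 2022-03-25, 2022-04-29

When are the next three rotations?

Every date is a Friday; gaps 28, 35, 28, 28, 28, 35 days.
Each is the last Friday of its month (at least one falls on the 29th or later, ruling out '4th Friday').
Last Friday of May 2022: 2022-05-27.
Last Friday of June 2022: 2022-06-24.
July 2022 ends with Friday 2022-07-29.

2022-05-27, 2022-06-24, 2022-07-29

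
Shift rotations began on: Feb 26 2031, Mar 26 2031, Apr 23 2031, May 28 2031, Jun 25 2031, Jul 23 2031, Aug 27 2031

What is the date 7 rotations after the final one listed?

All dates are Wednesdays, 28, 28, 35, 28, 28, 35 days apart.
Specifically, the 4th Wednesday of each month.
4th Wednesday of September 2031: Sep 24 2031.
October 2031 — 4th Wednesday is Oct 22 2031.
4th Wednesday of November 2031: Nov 26 2031.
December 2031 — 4th Wednesday is Dec 24 2031.
January 2032 — 4th Wednesday is Jan 28 2032.
February 2032 — 4th Wednesday is Feb 25 2032.
March 2032 — 4th Wednesday is Mar 24 2032.

Mar 24 2032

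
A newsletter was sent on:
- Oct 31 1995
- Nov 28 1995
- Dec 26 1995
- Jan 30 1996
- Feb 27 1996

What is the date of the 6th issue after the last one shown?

Aug 27 1996

These are Tuesdays with 28, 28, 35, 28-day gaps.
Each is the final Tuesday of its month — Oct 31 1995 is past the 28th, so '4th Tuesday' doesn't fit.
March 1996 ends with Tuesday Mar 26 1996.
Last Tuesday of April 1996: Apr 30 1996.
Last Tuesday of May 1996: May 28 1996.
Last Tuesday of June 1996: Jun 25 1996.
Last Tuesday of July 1996: Jul 30 1996.
Last Tuesday of August 1996: Aug 27 1996.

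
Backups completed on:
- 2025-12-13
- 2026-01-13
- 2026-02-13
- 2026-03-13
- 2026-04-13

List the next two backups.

Each date is the 13th; the gaps (31, 31, 28, 31) track the month lengths.
The rule is the 13th of each month.
Next: May 2026 → 2026-05-13.
June 2026: 2026-06-13.

2026-05-13, 2026-06-13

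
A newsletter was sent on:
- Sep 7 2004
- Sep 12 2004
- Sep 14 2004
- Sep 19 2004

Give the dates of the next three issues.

The gap pattern 5, 2, 5 repeats every 2 events.
These are the Tuesdays and Sundays of each week.
Next Tuesday: Sep 21 2004.
The following Sunday is Sep 26 2004.
Next Tuesday: Sep 28 2004.

Sep 21 2004, Sep 26 2004, Sep 28 2004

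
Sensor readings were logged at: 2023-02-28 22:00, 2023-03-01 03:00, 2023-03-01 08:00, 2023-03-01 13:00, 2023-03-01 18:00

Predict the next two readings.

2023-03-01 23:00, 2023-03-02 04:00

The interval is a steady 5 hours (5, 5, 5, 5).
2023-03-01 18:00 + 5 h = 2023-03-01 23:00.
2023-03-01 23:00 + 5 h = 2023-03-02 04:00.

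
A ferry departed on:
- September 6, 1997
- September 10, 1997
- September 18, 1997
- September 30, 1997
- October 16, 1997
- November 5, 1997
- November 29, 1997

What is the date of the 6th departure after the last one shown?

Intervals are 4, 8, 12, 16, 20, 24 days — an arithmetic progression with common difference 4.
Next gap: 28 days. November 29, 1997 + 28 days = December 27, 1997.
Next gap: 32 days. December 27, 1997 + 32 days = January 28, 1998.
Next gap: 36 days. January 28, 1998 + 36 days = March 5, 1998.
Next gap: 40 days. March 5, 1998 + 40 days = April 14, 1998.
Next gap: 44 days. April 14, 1998 + 44 days = May 28, 1998.
Next gap: 48 days. May 28, 1998 + 48 days = July 15, 1998.

July 15, 1998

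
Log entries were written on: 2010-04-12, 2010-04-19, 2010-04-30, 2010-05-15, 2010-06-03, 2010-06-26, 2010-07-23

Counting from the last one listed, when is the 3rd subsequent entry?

Intervals are 7, 11, 15, 19, 23, 27 days — an arithmetic progression with common difference 4.
Next gap: 31 days. 2010-07-23 + 31 days = 2010-08-23.
Next gap: 35 days. 2010-08-23 + 35 days = 2010-09-27.
Next gap: 39 days. 2010-09-27 + 39 days = 2010-11-05.

2010-11-05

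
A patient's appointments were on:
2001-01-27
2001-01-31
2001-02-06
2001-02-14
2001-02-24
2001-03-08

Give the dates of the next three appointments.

2001-03-22, 2001-04-07, 2001-04-25

Intervals are 4, 6, 8, 10, 12 days — an arithmetic progression with common difference 2.
Next gap: 14 days. 2001-03-08 + 14 days = 2001-03-22.
Next gap: 16 days. 2001-03-22 + 16 days = 2001-04-07.
Next gap: 18 days. 2001-04-07 + 18 days = 2001-04-25.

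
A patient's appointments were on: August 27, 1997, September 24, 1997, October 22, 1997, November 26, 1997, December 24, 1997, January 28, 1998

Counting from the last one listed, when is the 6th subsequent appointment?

All dates are Wednesdays, 28, 28, 35, 28, 35 days apart.
Specifically, the 4th Wednesday of each month.
February 1998 — 4th Wednesday is February 25, 1998.
4th Wednesday of March 1998: March 25, 1998.
April 1998 — 4th Wednesday is April 22, 1998.
4th Wednesday of May 1998: May 27, 1998.
June 1998 — 4th Wednesday is June 24, 1998.
July 1998 — 4th Wednesday is July 22, 1998.

July 22, 1998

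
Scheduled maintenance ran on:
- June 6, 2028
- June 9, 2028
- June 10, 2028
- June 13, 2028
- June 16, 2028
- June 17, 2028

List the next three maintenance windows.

June 20, 2028; June 23, 2028; June 24, 2028

Every event lands on a Tuesday or Friday or Saturday (gaps cycle 3, 1, 3, 3, 1).
So the schedule is: every Tuesday, Friday and Saturday.
The following Tuesday is June 20, 2028.
Next Friday: June 23, 2028.
Next Saturday: June 24, 2028.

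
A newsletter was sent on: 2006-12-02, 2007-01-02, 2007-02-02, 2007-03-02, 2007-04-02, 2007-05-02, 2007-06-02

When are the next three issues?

2007-07-02, 2007-08-02, 2007-09-02

Each date is the 2nd; the gaps (31, 31, 28, 31, 30, 31) track the month lengths.
The rule is the 2nd of each month.
July 2007: 2007-07-02.
August 2007: 2007-08-02.
Next: September 2007 → 2007-09-02.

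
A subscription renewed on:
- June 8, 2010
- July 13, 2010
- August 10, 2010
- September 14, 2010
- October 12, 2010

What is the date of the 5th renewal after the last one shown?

March 8, 2011

All dates are Tuesdays, 35, 28, 35, 28 days apart.
Specifically, the 2nd Tuesday of each month.
2nd Tuesday of November 2010: November 9, 2010.
December 2010 — 2nd Tuesday is December 14, 2010.
January 2011 — 2nd Tuesday is January 11, 2011.
2nd Tuesday of February 2011: February 8, 2011.
2nd Tuesday of March 2011: March 8, 2011.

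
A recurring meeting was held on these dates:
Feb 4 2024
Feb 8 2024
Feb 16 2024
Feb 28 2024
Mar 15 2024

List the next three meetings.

Intervals are 4, 8, 12, 16 days — an arithmetic progression with common difference 4.
Next gap: 20 days. Mar 15 2024 + 20 days = Apr 4 2024.
Next gap: 24 days. Apr 4 2024 + 24 days = Apr 28 2024.
Next gap: 28 days. Apr 28 2024 + 28 days = May 26 2024.

Apr 4 2024, Apr 28 2024, May 26 2024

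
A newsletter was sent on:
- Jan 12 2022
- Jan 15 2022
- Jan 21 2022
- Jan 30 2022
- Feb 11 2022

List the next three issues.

Gaps: 3, 6, 9, 12 days — each gap is 3 larger than the previous one.
Next gap: 15 days. Feb 11 2022 + 15 days = Feb 26 2022.
Next gap: 18 days. Feb 26 2022 + 18 days = Mar 16 2022.
Next gap: 21 days. Mar 16 2022 + 21 days = Apr 6 2022.

Feb 26 2022, Mar 16 2022, Apr 6 2022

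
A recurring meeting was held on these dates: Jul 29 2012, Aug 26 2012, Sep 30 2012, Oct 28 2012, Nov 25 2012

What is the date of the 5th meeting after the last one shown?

All Sundays; the gaps (28, 35, 28, 28) vary with month length.
This is the last Sunday of each month.
Last Sunday of December 2012: Dec 30 2012.
January 2013 ends with Sunday Jan 27 2013.
February 2013 ends with Sunday Feb 24 2013.
Last Sunday of March 2013: Mar 31 2013.
April 2013 ends with Sunday Apr 28 2013.

Apr 28 2013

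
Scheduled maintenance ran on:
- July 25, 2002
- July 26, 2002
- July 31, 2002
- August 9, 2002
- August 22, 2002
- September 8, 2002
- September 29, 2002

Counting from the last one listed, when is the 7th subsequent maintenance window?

June 15, 2003

Gaps: 1, 5, 9, 13, 17, 21 days — each gap is 4 larger than the previous one.
Next gap: 25 days. September 29, 2002 + 25 days = October 24, 2002.
Next gap: 29 days. October 24, 2002 + 29 days = November 22, 2002.
Next gap: 33 days. November 22, 2002 + 33 days = December 25, 2002.
Next gap: 37 days. December 25, 2002 + 37 days = January 31, 2003.
Next gap: 41 days. January 31, 2003 + 41 days = March 13, 2003.
Next gap: 45 days. March 13, 2003 + 45 days = April 27, 2003.
Next gap: 49 days. April 27, 2003 + 49 days = June 15, 2003.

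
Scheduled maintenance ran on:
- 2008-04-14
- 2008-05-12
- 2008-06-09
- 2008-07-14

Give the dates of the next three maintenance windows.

2008-08-11, 2008-09-08, 2008-10-13

Gaps: 28, 28, 35 days — a mix of 28 and 35. Every date is a Monday.
Each is the 2nd Monday of its month.
August 2008 — 2nd Monday is 2008-08-11.
2nd Monday of September 2008: 2008-09-08.
2nd Monday of October 2008: 2008-10-13.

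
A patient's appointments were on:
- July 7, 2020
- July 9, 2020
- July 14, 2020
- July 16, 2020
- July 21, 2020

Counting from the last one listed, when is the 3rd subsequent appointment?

July 30, 2020

The gap pattern 2, 5, 2, 5 repeats every 2 events.
These are the Tuesdays and Thursdays of each week.
The following Thursday is July 23, 2020.
The following Tuesday is July 28, 2020.
Next Thursday: July 30, 2020.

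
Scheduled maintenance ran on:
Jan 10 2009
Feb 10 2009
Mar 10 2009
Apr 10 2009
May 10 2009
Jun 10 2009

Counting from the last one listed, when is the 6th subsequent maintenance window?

The day-of-month is always 10 (31, 28, 31, 30, 31 days between events).
So this recurs on the 10th of each month.
July 2009: Jul 10 2009.
August 2009: Aug 10 2009.
Next: September 2009 → Sep 10 2009.
Next: October 2009 → Oct 10 2009.
November 2009: Nov 10 2009.
December 2009: Dec 10 2009.

Dec 10 2009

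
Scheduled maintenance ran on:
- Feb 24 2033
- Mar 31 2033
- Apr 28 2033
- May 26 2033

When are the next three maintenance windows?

Jun 30 2033, Jul 28 2033, Aug 25 2033

Every date is a Thursday; gaps 35, 28, 28 days.
Each is the last Thursday of its month (at least one falls on the 29th or later, ruling out '4th Thursday').
June 2033 ends with Thursday Jun 30 2033.
July 2033 ends with Thursday Jul 28 2033.
August 2033 ends with Thursday Aug 25 2033.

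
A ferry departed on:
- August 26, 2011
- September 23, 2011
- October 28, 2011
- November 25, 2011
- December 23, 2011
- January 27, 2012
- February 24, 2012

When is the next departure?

March 23, 2012

Gaps: 28, 35, 28, 28, 35, 28 days — a mix of 28 and 35. Every date is a Friday.
Each is the 4th Friday of its month.
March 2012 — 4th Friday is March 23, 2012.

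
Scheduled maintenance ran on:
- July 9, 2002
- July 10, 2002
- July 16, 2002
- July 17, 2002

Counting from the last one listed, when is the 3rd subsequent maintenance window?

Gaps: 1, 6, 1 days — not constant, but cyclic with period 2.
The events fall on every Tuesday and Wednesday.
Next Tuesday: July 23, 2002.
Next Wednesday: July 24, 2002.
Next Tuesday: July 30, 2002.

July 30, 2002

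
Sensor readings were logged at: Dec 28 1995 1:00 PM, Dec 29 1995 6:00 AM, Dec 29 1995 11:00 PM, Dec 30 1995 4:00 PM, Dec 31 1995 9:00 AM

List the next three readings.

Jan 1 1996 2:00 AM, Jan 1 1996 7:00 PM, Jan 2 1996 12:00 PM

The interval is a steady 17 hours (17, 17, 17, 17).
Dec 31 1995 9:00 AM + 17 h = Jan 1 1996 2:00 AM.
Jan 1 1996 2:00 AM + 17 h = Jan 1 1996 7:00 PM.
Jan 1 1996 7:00 PM + 17 h = Jan 2 1996 12:00 PM.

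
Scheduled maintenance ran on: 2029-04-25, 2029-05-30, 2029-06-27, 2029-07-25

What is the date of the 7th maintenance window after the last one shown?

2030-02-27

These are Wednesdays with 35, 28, 28-day gaps.
Each is the final Wednesday of its month — 2029-05-30 is past the 28th, so '4th Wednesday' doesn't fit.
August 2029 ends with Wednesday 2029-08-29.
Last Wednesday of September 2029: 2029-09-26.
Last Wednesday of October 2029: 2029-10-31.
Last Wednesday of November 2029: 2029-11-28.
December 2029 ends with Wednesday 2029-12-26.
January 2030 ends with Wednesday 2030-01-30.
Last Wednesday of February 2030: 2030-02-27.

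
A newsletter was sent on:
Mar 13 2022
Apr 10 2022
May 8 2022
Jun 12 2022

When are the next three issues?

These are Sundays at 28- or 35-day spacing (28, 28, 35).
The pattern: 2nd Sunday of the month.
2nd Sunday of July 2022: Jul 10 2022.
August 2022 — 2nd Sunday is Aug 14 2022.
2nd Sunday of September 2022: Sep 11 2022.

Jul 10 2022, Aug 14 2022, Sep 11 2022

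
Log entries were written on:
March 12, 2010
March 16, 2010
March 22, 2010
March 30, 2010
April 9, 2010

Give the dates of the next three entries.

The spacing grows by 2 each time: 4, 6, 8, 10 days.
Next gap: 12 days. April 9, 2010 + 12 days = April 21, 2010.
Next gap: 14 days. April 21, 2010 + 14 days = May 5, 2010.
Next gap: 16 days. May 5, 2010 + 16 days = May 21, 2010.

April 21, 2010; May 5, 2010; May 21, 2010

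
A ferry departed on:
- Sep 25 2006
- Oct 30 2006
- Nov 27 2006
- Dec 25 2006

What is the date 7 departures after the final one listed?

Jul 30 2007

Every date is a Monday; gaps 35, 28, 28 days.
Each is the last Monday of its month (at least one falls on the 29th or later, ruling out '4th Monday').
Last Monday of January 2007: Jan 29 2007.
Last Monday of February 2007: Feb 26 2007.
March 2007 ends with Monday Mar 26 2007.
Last Monday of April 2007: Apr 30 2007.
May 2007 ends with Monday May 28 2007.
Last Monday of June 2007: Jun 25 2007.
July 2007 ends with Monday Jul 30 2007.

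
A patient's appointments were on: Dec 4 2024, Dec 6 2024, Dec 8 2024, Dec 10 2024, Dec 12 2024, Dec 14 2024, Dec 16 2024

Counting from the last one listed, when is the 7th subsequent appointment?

Gaps between consecutive events: 2, 2, 2, 2, 2, 2 days — a constant 2-day interval.
Dec 16 2024 + 2 days = Dec 18 2024.
Dec 18 2024 + 2 days = Dec 20 2024.
Dec 20 2024 + 2 days = Dec 22 2024.
Dec 22 2024 + 2 days = Dec 24 2024.
Dec 24 2024 + 2 days = Dec 26 2024.
Dec 26 2024 + 2 days = Dec 28 2024.
Dec 28 2024 + 2 days = Dec 30 2024.

Dec 30 2024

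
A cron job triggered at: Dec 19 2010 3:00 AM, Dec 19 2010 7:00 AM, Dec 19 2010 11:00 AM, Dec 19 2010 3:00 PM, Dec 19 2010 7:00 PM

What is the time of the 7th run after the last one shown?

The interval is a steady 4 hours (4, 4, 4, 4).
Dec 19 2010 7:00 PM + 4 h = Dec 19 2010 11:00 PM.
Dec 19 2010 11:00 PM + 4 h = Dec 20 2010 3:00 AM.
Dec 20 2010 3:00 AM + 4 h = Dec 20 2010 7:00 AM.
Dec 20 2010 7:00 AM + 4 h = Dec 20 2010 11:00 AM.
Dec 20 2010 11:00 AM + 4 h = Dec 20 2010 3:00 PM.
Dec 20 2010 3:00 PM + 4 h = Dec 20 2010 7:00 PM.
Dec 20 2010 7:00 PM + 4 h = Dec 20 2010 11:00 PM.

Dec 20 2010 11:00 PM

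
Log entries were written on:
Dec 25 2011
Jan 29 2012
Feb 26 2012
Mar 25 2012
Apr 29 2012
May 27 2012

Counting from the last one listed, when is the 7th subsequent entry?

Dec 30 2012

All Sundays; the gaps (35, 28, 28, 35, 28) vary with month length.
This is the last Sunday of each month.
Last Sunday of June 2012: Jun 24 2012.
July 2012 ends with Sunday Jul 29 2012.
August 2012 ends with Sunday Aug 26 2012.
Last Sunday of September 2012: Sep 30 2012.
Last Sunday of October 2012: Oct 28 2012.
Last Sunday of November 2012: Nov 25 2012.
December 2012 ends with Sunday Dec 30 2012.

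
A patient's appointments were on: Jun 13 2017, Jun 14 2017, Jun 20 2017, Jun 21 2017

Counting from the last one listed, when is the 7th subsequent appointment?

Every event lands on a Tuesday or Wednesday (gaps cycle 1, 6, 1).
So the schedule is: every Tuesday and Wednesday.
Next Tuesday: Jun 27 2017.
The following Wednesday is Jun 28 2017.
The following Tuesday is Jul 4 2017.
Next Wednesday: Jul 5 2017.
Next Tuesday: Jul 11 2017.
Next Wednesday: Jul 12 2017.
The following Tuesday is Jul 18 2017.

Jul 18 2017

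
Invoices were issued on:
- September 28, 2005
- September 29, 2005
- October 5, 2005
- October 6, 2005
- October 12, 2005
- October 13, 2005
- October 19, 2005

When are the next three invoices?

October 20, 2005; October 26, 2005; October 27, 2005

The gap pattern 1, 6, 1, 6, 1, 6 repeats every 2 events.
These are the Wednesdays and Thursdays of each week.
The following Thursday is October 20, 2005.
Next Wednesday: October 26, 2005.
The following Thursday is October 27, 2005.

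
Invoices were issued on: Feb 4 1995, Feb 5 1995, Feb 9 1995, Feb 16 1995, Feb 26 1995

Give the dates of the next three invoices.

Intervals are 1, 4, 7, 10 days — an arithmetic progression with common difference 3.
Next gap: 13 days. Feb 26 1995 + 13 days = Mar 11 1995.
Next gap: 16 days. Mar 11 1995 + 16 days = Mar 27 1995.
Next gap: 19 days. Mar 27 1995 + 19 days = Apr 15 1995.

Mar 11 1995, Mar 27 1995, Apr 15 1995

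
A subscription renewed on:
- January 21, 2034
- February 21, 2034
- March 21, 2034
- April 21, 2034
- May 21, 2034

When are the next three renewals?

June 21, 2034; July 21, 2034; August 21, 2034

Gaps: 31, 28, 31, 30 days — not constant. Every event is on the 21st of the month.
Pattern: the 21st of each month.
June 2034: June 21, 2034.
July 2034: July 21, 2034.
Next: August 2034 → August 21, 2034.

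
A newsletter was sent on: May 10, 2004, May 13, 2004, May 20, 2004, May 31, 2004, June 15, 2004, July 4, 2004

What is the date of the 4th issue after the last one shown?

Gaps: 3, 7, 11, 15, 19 days — each gap is 4 larger than the previous one.
Next gap: 23 days. July 4, 2004 + 23 days = July 27, 2004.
Next gap: 27 days. July 27, 2004 + 27 days = August 23, 2004.
Next gap: 31 days. August 23, 2004 + 31 days = September 23, 2004.
Next gap: 35 days. September 23, 2004 + 35 days = October 28, 2004.

October 28, 2004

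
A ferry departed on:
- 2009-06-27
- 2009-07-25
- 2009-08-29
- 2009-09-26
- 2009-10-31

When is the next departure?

Every date is a Saturday; gaps 28, 35, 28, 35 days.
Each is the last Saturday of its month (at least one falls on the 29th or later, ruling out '4th Saturday').
Last Saturday of November 2009: 2009-11-28.

2009-11-28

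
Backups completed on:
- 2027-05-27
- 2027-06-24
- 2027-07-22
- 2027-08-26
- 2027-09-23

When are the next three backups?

Gaps: 28, 28, 35, 28 days — a mix of 28 and 35. Every date is a Thursday.
Each is the 4th Thursday of its month.
4th Thursday of October 2027: 2027-10-28.
4th Thursday of November 2027: 2027-11-25.
4th Thursday of December 2027: 2027-12-23.

2027-10-28, 2027-11-25, 2027-12-23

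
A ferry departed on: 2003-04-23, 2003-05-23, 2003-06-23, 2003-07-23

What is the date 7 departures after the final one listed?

Gaps: 30, 31, 30 days — not constant. Every event is on the 23rd of the month.
Pattern: the 23rd of each month.
Next: August 2003 → 2003-08-23.
Next: September 2003 → 2003-09-23.
October 2003: 2003-10-23.
November 2003: 2003-11-23.
Next: December 2003 → 2003-12-23.
January 2004: 2004-01-23.
Next: February 2004 → 2004-02-23.

2004-02-23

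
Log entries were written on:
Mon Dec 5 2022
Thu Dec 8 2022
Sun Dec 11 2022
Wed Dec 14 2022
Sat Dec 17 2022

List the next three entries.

Every event comes 3 days after the last (3, 3, 3, 3).
Sat Dec 17 2022 + 3 days = Tue Dec 20 2022.
Tue Dec 20 2022 + 3 days = Fri Dec 23 2022.
Fri Dec 23 2022 + 3 days = Mon Dec 26 2022.

Tue Dec 20 2022, Fri Dec 23 2022, Mon Dec 26 2022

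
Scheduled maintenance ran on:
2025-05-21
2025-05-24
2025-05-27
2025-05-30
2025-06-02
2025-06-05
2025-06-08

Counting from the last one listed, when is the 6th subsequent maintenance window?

2025-06-26

Gaps between consecutive events: 3, 3, 3, 3, 3, 3 days — a constant 3-day interval.
2025-06-08 + 3 days = 2025-06-11.
2025-06-11 + 3 days = 2025-06-14.
2025-06-14 + 3 days = 2025-06-17.
2025-06-17 + 3 days = 2025-06-20.
2025-06-20 + 3 days = 2025-06-23.
2025-06-23 + 3 days = 2025-06-26.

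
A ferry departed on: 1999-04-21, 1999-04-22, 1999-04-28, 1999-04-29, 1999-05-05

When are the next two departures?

Gaps: 1, 6, 1, 6 days — not constant, but cyclic with period 2.
The events fall on every Wednesday and Thursday.
Next Thursday: 1999-05-06.
The following Wednesday is 1999-05-12.

1999-05-06, 1999-05-12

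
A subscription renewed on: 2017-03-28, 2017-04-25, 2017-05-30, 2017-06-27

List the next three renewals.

2017-07-25, 2017-08-29, 2017-09-26

Every date is a Tuesday; gaps 28, 35, 28 days.
Each is the last Tuesday of its month (at least one falls on the 29th or later, ruling out '4th Tuesday').
Last Tuesday of July 2017: 2017-07-25.
Last Tuesday of August 2017: 2017-08-29.
Last Tuesday of September 2017: 2017-09-26.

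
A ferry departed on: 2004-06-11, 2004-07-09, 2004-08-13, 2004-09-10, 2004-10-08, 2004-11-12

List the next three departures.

2004-12-10, 2005-01-14, 2005-02-11

All dates are Fridays, 28, 35, 28, 28, 35 days apart.
Specifically, the 2nd Friday of each month.
December 2004 — 2nd Friday is 2004-12-10.
2nd Friday of January 2005: 2005-01-14.
2nd Friday of February 2005: 2005-02-11.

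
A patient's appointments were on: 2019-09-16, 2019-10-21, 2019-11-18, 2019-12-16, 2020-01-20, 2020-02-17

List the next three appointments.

Gaps: 35, 28, 28, 35, 28 days — a mix of 28 and 35. Every date is a Monday.
Each is the 3rd Monday of its month.
3rd Monday of March 2020: 2020-03-16.
3rd Monday of April 2020: 2020-04-20.
May 2020 — 3rd Monday is 2020-05-18.

2020-03-16, 2020-04-20, 2020-05-18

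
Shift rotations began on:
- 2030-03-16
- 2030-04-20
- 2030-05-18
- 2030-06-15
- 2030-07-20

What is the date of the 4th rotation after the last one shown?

These are Saturdays at 28- or 35-day spacing (35, 28, 28, 35).
The pattern: 3rd Saturday of the month.
3rd Saturday of August 2030: 2030-08-17.
3rd Saturday of September 2030: 2030-09-21.
October 2030 — 3rd Saturday is 2030-10-19.
November 2030 — 3rd Saturday is 2030-11-16.

2030-11-16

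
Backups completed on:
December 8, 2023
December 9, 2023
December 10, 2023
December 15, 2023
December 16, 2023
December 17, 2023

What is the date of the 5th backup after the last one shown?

December 30, 2023

The gap pattern 1, 1, 5, 1, 1 repeats every 3 events.
These are the Fridays, Saturdays and Sundays of each week.
The following Friday is December 22, 2023.
Next Saturday: December 23, 2023.
The following Sunday is December 24, 2023.
The following Friday is December 29, 2023.
The following Saturday is December 30, 2023.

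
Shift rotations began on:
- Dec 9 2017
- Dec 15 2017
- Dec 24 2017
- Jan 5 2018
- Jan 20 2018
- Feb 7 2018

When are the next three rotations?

Feb 28 2018, Mar 24 2018, Apr 20 2018

Gaps: 6, 9, 12, 15, 18 days — each gap is 3 larger than the previous one.
Next gap: 21 days. Feb 7 2018 + 21 days = Feb 28 2018.
Next gap: 24 days. Feb 28 2018 + 24 days = Mar 24 2018.
Next gap: 27 days. Mar 24 2018 + 27 days = Apr 20 2018.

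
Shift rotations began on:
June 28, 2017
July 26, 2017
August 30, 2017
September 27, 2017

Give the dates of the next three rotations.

October 25, 2017; November 29, 2017; December 27, 2017

All Wednesdays; the gaps (28, 35, 28) vary with month length.
This is the last Wednesday of each month.
Last Wednesday of October 2017: October 25, 2017.
November 2017 ends with Wednesday November 29, 2017.
Last Wednesday of December 2017: December 27, 2017.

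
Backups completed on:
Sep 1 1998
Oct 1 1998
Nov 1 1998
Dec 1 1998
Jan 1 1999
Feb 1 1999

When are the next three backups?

Mar 1 1999, Apr 1 1999, May 1 1999

Gaps: 30, 31, 30, 31, 31 days — not constant. Every event is on the 1st of the month.
Pattern: the 1st of each month.
March 1999: Mar 1 1999.
April 1999: Apr 1 1999.
Next: May 1999 → May 1 1999.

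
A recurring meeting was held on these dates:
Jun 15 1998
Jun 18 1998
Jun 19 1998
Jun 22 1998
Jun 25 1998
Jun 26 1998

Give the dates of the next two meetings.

Gaps: 3, 1, 3, 3, 1 days — not constant, but cyclic with period 3.
The events fall on every Monday, Thursday and Friday.
The following Monday is Jun 29 1998.
The following Thursday is Jul 2 1998.

Jun 29 1998, Jul 2 1998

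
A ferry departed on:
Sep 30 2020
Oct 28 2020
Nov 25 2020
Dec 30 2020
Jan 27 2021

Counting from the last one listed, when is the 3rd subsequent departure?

Every date is a Wednesday; gaps 28, 28, 35, 28 days.
Each is the last Wednesday of its month (at least one falls on the 29th or later, ruling out '4th Wednesday').
February 2021 ends with Wednesday Feb 24 2021.
March 2021 ends with Wednesday Mar 31 2021.
Last Wednesday of April 2021: Apr 28 2021.

Apr 28 2021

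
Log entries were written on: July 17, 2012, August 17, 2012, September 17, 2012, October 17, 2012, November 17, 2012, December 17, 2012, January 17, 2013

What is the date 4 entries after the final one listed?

May 17, 2013

The day-of-month is always 17 (31, 31, 30, 31, 30, 31 days between events).
So this recurs on the 17th of each month.
Next: February 2013 → February 17, 2013.
Next: March 2013 → March 17, 2013.
April 2013: April 17, 2013.
Next: May 2013 → May 17, 2013.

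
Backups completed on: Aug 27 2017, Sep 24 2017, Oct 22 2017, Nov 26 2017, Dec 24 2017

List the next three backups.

All dates are Sundays, 28, 28, 35, 28 days apart.
Specifically, the 4th Sunday of each month.
January 2018 — 4th Sunday is Jan 28 2018.
February 2018 — 4th Sunday is Feb 25 2018.
4th Sunday of March 2018: Mar 25 2018.

Jan 28 2018, Feb 25 2018, Mar 25 2018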